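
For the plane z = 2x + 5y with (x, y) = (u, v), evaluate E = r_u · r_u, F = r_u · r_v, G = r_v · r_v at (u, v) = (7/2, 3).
E = 5;  F = 10;  G = 26

Partials: r_u = (1, 0, 2), r_v = (0, 1, 5). As functions of (u, v):
  E = r_u · r_u = 5,
  F = r_u · r_v = 10,
  G = r_v · r_v = 26.
Evaluating at (u, v) = (7/2, 3): E = 5, F = 10, G = 26.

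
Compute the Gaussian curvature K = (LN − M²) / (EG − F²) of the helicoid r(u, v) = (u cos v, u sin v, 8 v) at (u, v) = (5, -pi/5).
K = -64/7921

Coefficients of the first fundamental form: E = 1, F = 0, G = u^2 + 64.
Coefficients of the second fundamental form: L = 0, M = -8/sqrt(u^2 + 64), N = 0.
Assemble K = (LN − M²)/(EG − F²) = -64/(u^2 + 64)^2. At (u, v) = (5, -pi/5): K = -64/7921.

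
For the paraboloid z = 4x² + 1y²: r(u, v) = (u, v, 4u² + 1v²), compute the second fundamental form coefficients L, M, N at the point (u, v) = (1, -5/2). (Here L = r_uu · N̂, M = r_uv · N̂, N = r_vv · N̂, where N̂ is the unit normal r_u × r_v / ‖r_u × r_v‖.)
L = 4*sqrt(10)/15;  M = 0;  N = sqrt(10)/15

Compute the unit normal N̂(u, v) = (-8*u/sqrt(64*u^2 + 4*v^2 + 1), -2*v/sqrt(64*u^2 + 4*v^2 + 1), 1/sqrt(64*u^2 + 4*v^2 + 1)), and the second partials r_uu, r_uv, r_vv. Take dot products:
  L(u, v) = r_uu · N̂ = 8/sqrt(64*u^2 + 4*v^2 + 1),
  M(u, v) = r_uv · N̂ = 0,
  N(u, v) = r_vv · N̂ = 2/sqrt(64*u^2 + 4*v^2 + 1).
Evaluating at (u, v) = (1, -5/2):
  L = 4*sqrt(10)/15, M = 0, N = sqrt(10)/15.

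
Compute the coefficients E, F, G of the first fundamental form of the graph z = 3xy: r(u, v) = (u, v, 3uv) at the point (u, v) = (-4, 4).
E = 145;  F = -144;  G = 145

Partials: r_u = (1, 0, 3*v), r_v = (0, 1, 3*u). As functions of (u, v):
  E = r_u · r_u = 9*v^2 + 1,
  F = r_u · r_v = 9*u*v,
  G = r_v · r_v = 9*u^2 + 1.
Evaluating at (u, v) = (-4, 4): E = 145, F = -144, G = 145.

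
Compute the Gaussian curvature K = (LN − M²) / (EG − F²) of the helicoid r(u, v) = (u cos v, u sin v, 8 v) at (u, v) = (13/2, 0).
K = -1024/180625

Coefficients of the first fundamental form: E = 1, F = 0, G = u^2 + 64.
Coefficients of the second fundamental form: L = 0, M = -8/sqrt(u^2 + 64), N = 0.
Assemble K = (LN − M²)/(EG − F²) = -64/(u^2 + 64)^2. At (u, v) = (13/2, 0): K = -1024/180625.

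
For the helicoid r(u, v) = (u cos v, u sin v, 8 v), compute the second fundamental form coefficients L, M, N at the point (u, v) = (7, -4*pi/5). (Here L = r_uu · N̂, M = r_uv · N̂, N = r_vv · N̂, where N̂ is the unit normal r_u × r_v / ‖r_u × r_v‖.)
L = 0;  M = -8*sqrt(113)/113;  N = 0

Compute the unit normal N̂(u, v) = (8*sin(v)/sqrt(u^2 + 64), -8*cos(v)/sqrt(u^2 + 64), u/sqrt(u^2 + 64)), and the second partials r_uu, r_uv, r_vv. Take dot products:
  L(u, v) = r_uu · N̂ = 0,
  M(u, v) = r_uv · N̂ = -8/sqrt(u^2 + 64),
  N(u, v) = r_vv · N̂ = 0.
Evaluating at (u, v) = (7, -4*pi/5):
  L = 0, M = -8*sqrt(113)/113, N = 0.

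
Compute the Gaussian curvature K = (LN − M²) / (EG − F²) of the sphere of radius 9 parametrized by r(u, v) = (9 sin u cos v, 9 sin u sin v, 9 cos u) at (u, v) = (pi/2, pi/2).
K = 1/81

Coefficients of the first fundamental form: E = 81, F = 0, G = 81*sin(u)^2.
Coefficients of the second fundamental form: L = -9*sin(u)/Abs(sin(u)), M = 0, N = -9*sin(u)^3/Abs(sin(u)).
Assemble K = (LN − M²)/(EG − F²) = 1/81. At (u, v) = (pi/2, pi/2): K = 1/81.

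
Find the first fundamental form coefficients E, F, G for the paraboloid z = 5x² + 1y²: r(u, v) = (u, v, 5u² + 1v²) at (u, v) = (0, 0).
E = 1;  F = 0;  G = 1

Partials: r_u = (1, 0, 10*u), r_v = (0, 1, 2*v). As functions of (u, v):
  E = r_u · r_u = 100*u^2 + 1,
  F = r_u · r_v = 20*u*v,
  G = r_v · r_v = 4*v^2 + 1.
Evaluating at (u, v) = (0, 0): E = 1, F = 0, G = 1.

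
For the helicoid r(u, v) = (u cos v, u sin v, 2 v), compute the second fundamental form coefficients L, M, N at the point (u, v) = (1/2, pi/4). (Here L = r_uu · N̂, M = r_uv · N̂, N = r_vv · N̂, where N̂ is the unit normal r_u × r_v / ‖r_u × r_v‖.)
L = 0;  M = -4*sqrt(17)/17;  N = 0

Compute the unit normal N̂(u, v) = (2*sin(v)/sqrt(u^2 + 4), -2*cos(v)/sqrt(u^2 + 4), u/sqrt(u^2 + 4)), and the second partials r_uu, r_uv, r_vv. Take dot products:
  L(u, v) = r_uu · N̂ = 0,
  M(u, v) = r_uv · N̂ = -2/sqrt(u^2 + 4),
  N(u, v) = r_vv · N̂ = 0.
Evaluating at (u, v) = (1/2, pi/4):
  L = 0, M = -4*sqrt(17)/17, N = 0.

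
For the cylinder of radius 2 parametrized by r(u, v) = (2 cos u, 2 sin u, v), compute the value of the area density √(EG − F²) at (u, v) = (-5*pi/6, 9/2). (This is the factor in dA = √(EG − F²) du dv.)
√(EG − F²)|_{(-5*pi/6, 9/2)} = 2

E = 4, F = 0, G = 1, so EG − F² = 4. Taking the positive square root: √(EG − F²) = 2. At (u, v) = (-5*pi/6, 9/2): 2.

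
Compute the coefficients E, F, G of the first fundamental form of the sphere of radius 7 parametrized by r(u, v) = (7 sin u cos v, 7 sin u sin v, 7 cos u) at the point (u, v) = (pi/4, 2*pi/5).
E = 49;  F = 0;  G = 49/2

Partials: r_u = (7*cos(u)*cos(v), 7*sin(v)*cos(u), -7*sin(u)), r_v = (-7*sin(u)*sin(v), 7*sin(u)*cos(v), 0). As functions of (u, v):
  E = r_u · r_u = 49,
  F = r_u · r_v = 0,
  G = r_v · r_v = 49*sin(u)^2.
Evaluating at (u, v) = (pi/4, 2*pi/5): E = 49, F = 0, G = 49/2.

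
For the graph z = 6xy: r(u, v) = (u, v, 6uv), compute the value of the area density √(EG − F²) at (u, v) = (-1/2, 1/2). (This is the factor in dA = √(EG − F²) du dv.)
√(EG − F²)|_{(-1/2, 1/2)} = sqrt(19)

E = 36*v^2 + 1, F = 36*u*v, G = 36*u^2 + 1, so EG − F² = 36*u^2 + 36*v^2 + 1. Taking the positive square root: √(EG − F²) = sqrt(36*u^2 + 36*v^2 + 1). At (u, v) = (-1/2, 1/2): sqrt(19).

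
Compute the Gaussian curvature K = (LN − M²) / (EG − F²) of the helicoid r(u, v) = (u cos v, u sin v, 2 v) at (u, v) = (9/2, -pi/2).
K = -64/9409

Coefficients of the first fundamental form: E = 1, F = 0, G = u^2 + 4.
Coefficients of the second fundamental form: L = 0, M = -2/sqrt(u^2 + 4), N = 0.
Assemble K = (LN − M²)/(EG − F²) = -4/(u^2 + 4)^2. At (u, v) = (9/2, -pi/2): K = -64/9409.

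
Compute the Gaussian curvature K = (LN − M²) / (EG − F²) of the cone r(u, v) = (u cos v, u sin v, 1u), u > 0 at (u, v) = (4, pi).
K = 0

Coefficients of the first fundamental form: E = 2, F = 0, G = u^2.
Coefficients of the second fundamental form: L = 0, M = 0, N = sqrt(2)*u^2/(2*Abs(u)).
Assemble K = (LN − M²)/(EG − F²) = 0. At (u, v) = (4, pi): K = 0.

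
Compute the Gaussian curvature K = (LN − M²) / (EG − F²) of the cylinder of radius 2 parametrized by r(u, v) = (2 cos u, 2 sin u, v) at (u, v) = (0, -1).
K = 0

Coefficients of the first fundamental form: E = 4, F = 0, G = 1.
Coefficients of the second fundamental form: L = -2, M = 0, N = 0.
Assemble K = (LN − M²)/(EG − F²) = 0. At (u, v) = (0, -1): K = 0.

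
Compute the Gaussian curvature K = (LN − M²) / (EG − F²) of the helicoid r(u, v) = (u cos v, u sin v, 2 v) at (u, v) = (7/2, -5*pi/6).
K = -64/4225

Coefficients of the first fundamental form: E = 1, F = 0, G = u^2 + 4.
Coefficients of the second fundamental form: L = 0, M = -2/sqrt(u^2 + 4), N = 0.
Assemble K = (LN − M²)/(EG − F²) = -4/(u^2 + 4)^2. At (u, v) = (7/2, -5*pi/6): K = -64/4225.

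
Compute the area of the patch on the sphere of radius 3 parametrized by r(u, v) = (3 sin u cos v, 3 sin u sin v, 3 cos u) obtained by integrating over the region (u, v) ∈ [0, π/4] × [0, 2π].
Area = 9*pi*(2 - sqrt(2))

Area = ∫∫ √(EG − F²) du dv with √(EG − F²) = 9*Abs(sin(u)). Integrating over [0, π/4] × [0, 2π] gives 9*pi*(2 - sqrt(2)).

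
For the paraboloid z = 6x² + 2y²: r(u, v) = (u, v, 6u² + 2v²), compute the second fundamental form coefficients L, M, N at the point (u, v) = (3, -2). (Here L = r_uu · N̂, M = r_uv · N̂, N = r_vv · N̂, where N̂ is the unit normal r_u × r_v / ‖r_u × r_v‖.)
L = 12*sqrt(1361)/1361;  M = 0;  N = 4*sqrt(1361)/1361

Compute the unit normal N̂(u, v) = (-12*u/sqrt(144*u^2 + 16*v^2 + 1), -4*v/sqrt(144*u^2 + 16*v^2 + 1), 1/sqrt(144*u^2 + 16*v^2 + 1)), and the second partials r_uu, r_uv, r_vv. Take dot products:
  L(u, v) = r_uu · N̂ = 12/sqrt(144*u^2 + 16*v^2 + 1),
  M(u, v) = r_uv · N̂ = 0,
  N(u, v) = r_vv · N̂ = 4/sqrt(144*u^2 + 16*v^2 + 1).
Evaluating at (u, v) = (3, -2):
  L = 12*sqrt(1361)/1361, M = 0, N = 4*sqrt(1361)/1361.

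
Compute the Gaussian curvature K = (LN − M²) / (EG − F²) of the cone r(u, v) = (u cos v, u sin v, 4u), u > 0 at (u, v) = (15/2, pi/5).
K = 0

Coefficients of the first fundamental form: E = 17, F = 0, G = u^2.
Coefficients of the second fundamental form: L = 0, M = 0, N = 4*sqrt(17)*u^2/(17*Abs(u)).
Assemble K = (LN − M²)/(EG − F²) = 0. At (u, v) = (15/2, pi/5): K = 0.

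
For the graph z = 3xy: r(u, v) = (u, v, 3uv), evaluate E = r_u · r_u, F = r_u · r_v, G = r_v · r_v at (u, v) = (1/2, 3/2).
E = 85/4;  F = 27/4;  G = 13/4

Partials: r_u = (1, 0, 3*v), r_v = (0, 1, 3*u). As functions of (u, v):
  E = r_u · r_u = 9*v^2 + 1,
  F = r_u · r_v = 9*u*v,
  G = r_v · r_v = 9*u^2 + 1.
Evaluating at (u, v) = (1/2, 3/2): E = 85/4, F = 27/4, G = 13/4.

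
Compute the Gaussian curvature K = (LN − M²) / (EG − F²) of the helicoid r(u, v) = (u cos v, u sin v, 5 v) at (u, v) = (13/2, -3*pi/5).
K = -400/72361

Coefficients of the first fundamental form: E = 1, F = 0, G = u^2 + 25.
Coefficients of the second fundamental form: L = 0, M = -5/sqrt(u^2 + 25), N = 0.
Assemble K = (LN − M²)/(EG − F²) = -25/(u^2 + 25)^2. At (u, v) = (13/2, -3*pi/5): K = -400/72361.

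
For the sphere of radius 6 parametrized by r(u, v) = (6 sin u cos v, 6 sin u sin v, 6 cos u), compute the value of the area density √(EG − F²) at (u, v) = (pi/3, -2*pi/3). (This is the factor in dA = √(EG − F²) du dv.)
√(EG − F²)|_{(pi/3, -2*pi/3)} = 18*sqrt(3)

E = 36, F = 0, G = 36*sin(u)^2, so EG − F² = 1296*sin(u)^2. Taking the positive square root: √(EG − F²) = 36*Abs(sin(u)). At (u, v) = (pi/3, -2*pi/3): 18*sqrt(3).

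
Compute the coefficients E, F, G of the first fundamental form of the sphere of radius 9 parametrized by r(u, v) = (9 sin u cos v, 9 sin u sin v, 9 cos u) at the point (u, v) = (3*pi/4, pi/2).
E = 81;  F = 0;  G = 81/2

Partials: r_u = (9*cos(u)*cos(v), 9*sin(v)*cos(u), -9*sin(u)), r_v = (-9*sin(u)*sin(v), 9*sin(u)*cos(v), 0). As functions of (u, v):
  E = r_u · r_u = 81,
  F = r_u · r_v = 0,
  G = r_v · r_v = 81*sin(u)^2.
Evaluating at (u, v) = (3*pi/4, pi/2): E = 81, F = 0, G = 81/2.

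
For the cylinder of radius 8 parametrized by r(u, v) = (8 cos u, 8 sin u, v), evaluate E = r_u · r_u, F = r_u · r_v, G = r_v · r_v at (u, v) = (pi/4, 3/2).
E = 64;  F = 0;  G = 1

Partials: r_u = (-8*sin(u), 8*cos(u), 0), r_v = (0, 0, 1). As functions of (u, v):
  E = r_u · r_u = 64,
  F = r_u · r_v = 0,
  G = r_v · r_v = 1.
Evaluating at (u, v) = (pi/4, 3/2): E = 64, F = 0, G = 1.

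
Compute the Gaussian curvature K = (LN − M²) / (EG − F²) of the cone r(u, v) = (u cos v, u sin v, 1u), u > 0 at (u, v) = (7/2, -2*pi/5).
K = 0

Coefficients of the first fundamental form: E = 2, F = 0, G = u^2.
Coefficients of the second fundamental form: L = 0, M = 0, N = sqrt(2)*u^2/(2*Abs(u)).
Assemble K = (LN − M²)/(EG − F²) = 0. At (u, v) = (7/2, -2*pi/5): K = 0.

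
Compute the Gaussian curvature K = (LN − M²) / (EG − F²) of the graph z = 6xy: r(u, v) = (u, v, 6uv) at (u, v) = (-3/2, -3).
K = -9/41209

Coefficients of the first fundamental form: E = 36*v^2 + 1, F = 36*u*v, G = 36*u^2 + 1.
Coefficients of the second fundamental form: L = 0, M = 6/sqrt(36*u^2 + 36*v^2 + 1), N = 0.
Assemble K = (LN − M²)/(EG − F²) = -36/(1296*u^4 + 2592*u^2*v^2 + 72*u^2 + 1296*v^4 + 72*v^2 + 1). At (u, v) = (-3/2, -3): K = -9/41209.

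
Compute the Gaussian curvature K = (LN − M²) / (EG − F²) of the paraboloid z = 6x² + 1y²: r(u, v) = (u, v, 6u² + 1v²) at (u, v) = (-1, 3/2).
K = 6/5929

Coefficients of the first fundamental form: E = 144*u^2 + 1, F = 24*u*v, G = 4*v^2 + 1.
Coefficients of the second fundamental form: L = 12/sqrt(144*u^2 + 4*v^2 + 1), M = 0, N = 2/sqrt(144*u^2 + 4*v^2 + 1).
Assemble K = (LN − M²)/(EG − F²) = 24/(20736*u^4 + 1152*u^2*v^2 + 288*u^2 + 16*v^4 + 8*v^2 + 1). At (u, v) = (-1, 3/2): K = 6/5929.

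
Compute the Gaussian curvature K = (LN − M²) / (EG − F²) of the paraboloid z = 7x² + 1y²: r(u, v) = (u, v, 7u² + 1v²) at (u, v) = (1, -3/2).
K = 7/10609

Coefficients of the first fundamental form: E = 196*u^2 + 1, F = 28*u*v, G = 4*v^2 + 1.
Coefficients of the second fundamental form: L = 14/sqrt(196*u^2 + 4*v^2 + 1), M = 0, N = 2/sqrt(196*u^2 + 4*v^2 + 1).
Assemble K = (LN − M²)/(EG − F²) = 28/(38416*u^4 + 1568*u^2*v^2 + 392*u^2 + 16*v^4 + 8*v^2 + 1). At (u, v) = (1, -3/2): K = 7/10609.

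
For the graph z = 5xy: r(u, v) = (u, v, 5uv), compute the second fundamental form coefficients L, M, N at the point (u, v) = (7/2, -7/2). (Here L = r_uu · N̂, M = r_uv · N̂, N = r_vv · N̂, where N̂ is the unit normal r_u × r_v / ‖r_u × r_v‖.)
L = 0;  M = 5*sqrt(2454)/1227;  N = 0

Compute the unit normal N̂(u, v) = (-5*v/sqrt(25*u^2 + 25*v^2 + 1), -5*u/sqrt(25*u^2 + 25*v^2 + 1), 1/sqrt(25*u^2 + 25*v^2 + 1)), and the second partials r_uu, r_uv, r_vv. Take dot products:
  L(u, v) = r_uu · N̂ = 0,
  M(u, v) = r_uv · N̂ = 5/sqrt(25*u^2 + 25*v^2 + 1),
  N(u, v) = r_vv · N̂ = 0.
Evaluating at (u, v) = (7/2, -7/2):
  L = 0, M = 5*sqrt(2454)/1227, N = 0.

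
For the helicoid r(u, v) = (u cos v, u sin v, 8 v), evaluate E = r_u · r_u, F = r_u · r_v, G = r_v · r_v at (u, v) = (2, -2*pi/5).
E = 1;  F = 0;  G = 68

Partials: r_u = (cos(v), sin(v), 0), r_v = (-u*sin(v), u*cos(v), 8). As functions of (u, v):
  E = r_u · r_u = 1,
  F = r_u · r_v = 0,
  G = r_v · r_v = u^2 + 64.
Evaluating at (u, v) = (2, -2*pi/5): E = 1, F = 0, G = 68.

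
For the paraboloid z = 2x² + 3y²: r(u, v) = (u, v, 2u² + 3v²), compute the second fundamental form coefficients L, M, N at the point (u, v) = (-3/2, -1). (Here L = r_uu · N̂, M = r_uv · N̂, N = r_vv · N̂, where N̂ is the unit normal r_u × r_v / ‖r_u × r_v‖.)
L = 4*sqrt(73)/73;  M = 0;  N = 6*sqrt(73)/73

Compute the unit normal N̂(u, v) = (-4*u/sqrt(16*u^2 + 36*v^2 + 1), -6*v/sqrt(16*u^2 + 36*v^2 + 1), 1/sqrt(16*u^2 + 36*v^2 + 1)), and the second partials r_uu, r_uv, r_vv. Take dot products:
  L(u, v) = r_uu · N̂ = 4/sqrt(16*u^2 + 36*v^2 + 1),
  M(u, v) = r_uv · N̂ = 0,
  N(u, v) = r_vv · N̂ = 6/sqrt(16*u^2 + 36*v^2 + 1).
Evaluating at (u, v) = (-3/2, -1):
  L = 4*sqrt(73)/73, M = 0, N = 6*sqrt(73)/73.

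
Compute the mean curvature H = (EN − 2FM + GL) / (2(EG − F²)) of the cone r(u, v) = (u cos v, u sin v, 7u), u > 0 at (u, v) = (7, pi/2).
H = sqrt(2)/20

With E = 50, F = 0, G = u^2, L = 0, M = 0, N = 7*sqrt(2)*u^2/(10*Abs(u)), assemble
  H = (EN − 2FM + GL) / (2(EG − F²)) = 7*sqrt(2)/(20*Abs(u)).
At (u, v) = (7, pi/2): H = sqrt(2)/20.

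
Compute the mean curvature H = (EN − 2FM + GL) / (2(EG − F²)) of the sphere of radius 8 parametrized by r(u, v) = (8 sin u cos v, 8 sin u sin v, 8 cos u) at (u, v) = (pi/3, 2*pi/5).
H = -1/8

With E = 64, F = 0, G = 64*sin(u)^2, L = -8*sin(u)/Abs(sin(u)), M = 0, N = -8*sin(u)^3/Abs(sin(u)), assemble
  H = (EN − 2FM + GL) / (2(EG − F²)) = -sin(u)/(8*Abs(sin(u))).
At (u, v) = (pi/3, 2*pi/5): H = -1/8.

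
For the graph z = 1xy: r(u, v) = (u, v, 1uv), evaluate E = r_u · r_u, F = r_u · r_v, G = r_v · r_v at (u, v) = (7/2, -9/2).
E = 85/4;  F = -63/4;  G = 53/4

Partials: r_u = (1, 0, v), r_v = (0, 1, u). As functions of (u, v):
  E = r_u · r_u = v^2 + 1,
  F = r_u · r_v = u*v,
  G = r_v · r_v = u^2 + 1.
Evaluating at (u, v) = (7/2, -9/2): E = 85/4, F = -63/4, G = 53/4.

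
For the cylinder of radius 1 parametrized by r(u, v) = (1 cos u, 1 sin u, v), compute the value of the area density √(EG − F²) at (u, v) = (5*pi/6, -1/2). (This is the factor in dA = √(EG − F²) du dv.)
√(EG − F²)|_{(5*pi/6, -1/2)} = 1

E = 1, F = 0, G = 1, so EG − F² = 1. Taking the positive square root: √(EG − F²) = 1. At (u, v) = (5*pi/6, -1/2): 1.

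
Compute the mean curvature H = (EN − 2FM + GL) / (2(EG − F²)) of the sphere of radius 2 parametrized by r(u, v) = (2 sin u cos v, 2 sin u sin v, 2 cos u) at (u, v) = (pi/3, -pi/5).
H = -1/2

With E = 4, F = 0, G = 4*sin(u)^2, L = -2*sin(u)/Abs(sin(u)), M = 0, N = -2*sin(u)^3/Abs(sin(u)), assemble
  H = (EN − 2FM + GL) / (2(EG − F²)) = -sin(u)/(2*Abs(sin(u))).
At (u, v) = (pi/3, -pi/5): H = -1/2.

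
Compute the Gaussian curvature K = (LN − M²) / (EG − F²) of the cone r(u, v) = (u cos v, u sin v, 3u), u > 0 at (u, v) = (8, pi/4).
K = 0

Coefficients of the first fundamental form: E = 10, F = 0, G = u^2.
Coefficients of the second fundamental form: L = 0, M = 0, N = 3*sqrt(10)*u^2/(10*Abs(u)).
Assemble K = (LN − M²)/(EG − F²) = 0. At (u, v) = (8, pi/4): K = 0.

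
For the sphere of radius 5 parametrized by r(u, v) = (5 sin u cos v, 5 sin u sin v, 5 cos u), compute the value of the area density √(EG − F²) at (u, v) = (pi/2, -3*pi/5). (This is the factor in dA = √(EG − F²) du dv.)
√(EG − F²)|_{(pi/2, -3*pi/5)} = 25

E = 25, F = 0, G = 25*sin(u)^2, so EG − F² = 625*sin(u)^2. Taking the positive square root: √(EG − F²) = 25*Abs(sin(u)). At (u, v) = (pi/2, -3*pi/5): 25.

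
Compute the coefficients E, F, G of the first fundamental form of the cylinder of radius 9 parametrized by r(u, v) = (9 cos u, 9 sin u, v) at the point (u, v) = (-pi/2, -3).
E = 81;  F = 0;  G = 1

Partials: r_u = (-9*sin(u), 9*cos(u), 0), r_v = (0, 0, 1). As functions of (u, v):
  E = r_u · r_u = 81,
  F = r_u · r_v = 0,
  G = r_v · r_v = 1.
Evaluating at (u, v) = (-pi/2, -3): E = 81, F = 0, G = 1.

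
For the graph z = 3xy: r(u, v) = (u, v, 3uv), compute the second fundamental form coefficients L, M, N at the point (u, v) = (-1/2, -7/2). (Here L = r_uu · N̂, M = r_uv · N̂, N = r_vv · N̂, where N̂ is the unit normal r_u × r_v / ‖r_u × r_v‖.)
L = 0;  M = 3*sqrt(454)/227;  N = 0

Compute the unit normal N̂(u, v) = (-3*v/sqrt(9*u^2 + 9*v^2 + 1), -3*u/sqrt(9*u^2 + 9*v^2 + 1), 1/sqrt(9*u^2 + 9*v^2 + 1)), and the second partials r_uu, r_uv, r_vv. Take dot products:
  L(u, v) = r_uu · N̂ = 0,
  M(u, v) = r_uv · N̂ = 3/sqrt(9*u^2 + 9*v^2 + 1),
  N(u, v) = r_vv · N̂ = 0.
Evaluating at (u, v) = (-1/2, -7/2):
  L = 0, M = 3*sqrt(454)/227, N = 0.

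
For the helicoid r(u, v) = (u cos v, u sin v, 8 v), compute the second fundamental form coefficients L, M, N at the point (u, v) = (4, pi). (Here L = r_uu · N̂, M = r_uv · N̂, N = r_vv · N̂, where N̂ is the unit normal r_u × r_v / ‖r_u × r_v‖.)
L = 0;  M = -2*sqrt(5)/5;  N = 0

Compute the unit normal N̂(u, v) = (8*sin(v)/sqrt(u^2 + 64), -8*cos(v)/sqrt(u^2 + 64), u/sqrt(u^2 + 64)), and the second partials r_uu, r_uv, r_vv. Take dot products:
  L(u, v) = r_uu · N̂ = 0,
  M(u, v) = r_uv · N̂ = -8/sqrt(u^2 + 64),
  N(u, v) = r_vv · N̂ = 0.
Evaluating at (u, v) = (4, pi):
  L = 0, M = -2*sqrt(5)/5, N = 0.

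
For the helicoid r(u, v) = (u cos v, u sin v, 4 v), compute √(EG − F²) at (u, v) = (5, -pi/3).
√(EG − F²)|_{(5, -pi/3)} = sqrt(41)

E = 1, F = 0, G = u^2 + 16; EG − F² = u^2 + 16; √(EG − F²) = sqrt(u^2 + 16). At the given point: sqrt(41).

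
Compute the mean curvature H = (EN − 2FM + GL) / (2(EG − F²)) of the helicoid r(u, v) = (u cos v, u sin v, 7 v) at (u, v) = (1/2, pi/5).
H = 0

With E = 1, F = 0, G = u^2 + 49, L = 0, M = -7/sqrt(u^2 + 49), N = 0, assemble
  H = (EN − 2FM + GL) / (2(EG − F²)) = 0.
At (u, v) = (1/2, pi/5): H = 0.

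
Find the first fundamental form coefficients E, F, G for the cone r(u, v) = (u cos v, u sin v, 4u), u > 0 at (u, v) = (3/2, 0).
E = 17;  F = 0;  G = 9/4

Partials: r_u = (cos(v), sin(v), 4), r_v = (-u*sin(v), u*cos(v), 0). As functions of (u, v):
  E = r_u · r_u = 17,
  F = r_u · r_v = 0,
  G = r_v · r_v = u^2.
Evaluating at (u, v) = (3/2, 0): E = 17, F = 0, G = 9/4.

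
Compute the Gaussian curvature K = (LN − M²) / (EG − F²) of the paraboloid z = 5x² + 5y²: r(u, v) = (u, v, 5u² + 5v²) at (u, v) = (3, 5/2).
K = 25/582169

Coefficients of the first fundamental form: E = 100*u^2 + 1, F = 100*u*v, G = 100*v^2 + 1.
Coefficients of the second fundamental form: L = 10/sqrt(100*u^2 + 100*v^2 + 1), M = 0, N = 10/sqrt(100*u^2 + 100*v^2 + 1).
Assemble K = (LN − M²)/(EG − F²) = 100/(10000*u^4 + 20000*u^2*v^2 + 200*u^2 + 10000*v^4 + 200*v^2 + 1). At (u, v) = (3, 5/2): K = 25/582169.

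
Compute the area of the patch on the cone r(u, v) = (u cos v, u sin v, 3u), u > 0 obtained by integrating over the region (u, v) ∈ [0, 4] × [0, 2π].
Area = 16*sqrt(10)*pi

Area = ∫∫ √(EG − F²) du dv with √(EG − F²) = sqrt(10)*Abs(u). Integrating over [0, 4] × [0, 2π] gives 16*sqrt(10)*pi.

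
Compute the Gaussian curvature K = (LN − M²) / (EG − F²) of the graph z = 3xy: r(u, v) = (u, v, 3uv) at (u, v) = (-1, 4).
K = -9/23716

Coefficients of the first fundamental form: E = 9*v^2 + 1, F = 9*u*v, G = 9*u^2 + 1.
Coefficients of the second fundamental form: L = 0, M = 3/sqrt(9*u^2 + 9*v^2 + 1), N = 0.
Assemble K = (LN − M²)/(EG − F²) = -9/(81*u^4 + 162*u^2*v^2 + 18*u^2 + 81*v^4 + 18*v^2 + 1). At (u, v) = (-1, 4): K = -9/23716.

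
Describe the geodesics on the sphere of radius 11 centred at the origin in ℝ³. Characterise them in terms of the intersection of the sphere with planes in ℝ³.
Geodesics on the sphere of radius 11 are great circles — circles of radius 11 obtained as the intersection of the sphere with planes through the origin (the centre of the sphere).

A curve α(t) of nonzero constant speed on the sphere of radius 11 is a geodesic iff its acceleration α̈ is everywhere normal to the surface, i.e. parallel to the radial vector α(t). Then d/dt(α × α̇) = α̇ × α̇ + α × α̈ = 0, so α × α̇ is a constant vector n ≠ 0 and α(t) · n = 0 for all t: α lies in the plane through the origin with normal n. The intersection of that plane with the sphere is a circle of radius 11 (a great circle). Conversely, a great circle traversed at constant speed has centripetal acceleration pointing at the origin, hence normal to the sphere, so every great circle is a geodesic.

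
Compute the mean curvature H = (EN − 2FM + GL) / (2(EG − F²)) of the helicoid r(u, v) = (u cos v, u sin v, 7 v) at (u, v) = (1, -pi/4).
H = 0

With E = 1, F = 0, G = u^2 + 49, L = 0, M = -7/sqrt(u^2 + 49), N = 0, assemble
  H = (EN − 2FM + GL) / (2(EG − F²)) = 0.
At (u, v) = (1, -pi/4): H = 0.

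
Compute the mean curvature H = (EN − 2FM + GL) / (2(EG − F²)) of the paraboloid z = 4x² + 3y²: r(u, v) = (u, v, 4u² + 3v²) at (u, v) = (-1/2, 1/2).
H = 7*sqrt(26)/52

With E = 64*u^2 + 1, F = 48*u*v, G = 36*v^2 + 1, L = 8/sqrt(64*u^2 + 36*v^2 + 1), M = 0, N = 6/sqrt(64*u^2 + 36*v^2 + 1), assemble
  H = (EN − 2FM + GL) / (2(EG − F²)) = (192*u^2 + 144*v^2 + 7)/(64*u^2 + 36*v^2 + 1)^(3/2).
At (u, v) = (-1/2, 1/2): H = 7*sqrt(26)/52.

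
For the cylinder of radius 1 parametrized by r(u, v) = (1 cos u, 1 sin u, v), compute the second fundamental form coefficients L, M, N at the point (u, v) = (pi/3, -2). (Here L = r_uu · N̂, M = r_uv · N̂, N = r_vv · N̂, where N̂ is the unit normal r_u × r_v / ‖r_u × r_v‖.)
L = -1;  M = 0;  N = 0

Compute the unit normal N̂(u, v) = (cos(u), sin(u), 0), and the second partials r_uu, r_uv, r_vv. Take dot products:
  L(u, v) = r_uu · N̂ = -1,
  M(u, v) = r_uv · N̂ = 0,
  N(u, v) = r_vv · N̂ = 0.
Evaluating at (u, v) = (pi/3, -2):
  L = -1, M = 0, N = 0.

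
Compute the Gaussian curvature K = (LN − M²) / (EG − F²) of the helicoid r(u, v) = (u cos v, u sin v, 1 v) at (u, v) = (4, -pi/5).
K = -1/289

Coefficients of the first fundamental form: E = 1, F = 0, G = u^2 + 1.
Coefficients of the second fundamental form: L = 0, M = -1/sqrt(u^2 + 1), N = 0.
Assemble K = (LN − M²)/(EG − F²) = -1/(u^2 + 1)^2. At (u, v) = (4, -pi/5): K = -1/289.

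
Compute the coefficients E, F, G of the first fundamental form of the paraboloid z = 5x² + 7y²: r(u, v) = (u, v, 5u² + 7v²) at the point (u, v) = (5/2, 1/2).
E = 626;  F = 175;  G = 50

Partials: r_u = (1, 0, 10*u), r_v = (0, 1, 14*v). As functions of (u, v):
  E = r_u · r_u = 100*u^2 + 1,
  F = r_u · r_v = 140*u*v,
  G = r_v · r_v = 196*v^2 + 1.
Evaluating at (u, v) = (5/2, 1/2): E = 626, F = 175, G = 50.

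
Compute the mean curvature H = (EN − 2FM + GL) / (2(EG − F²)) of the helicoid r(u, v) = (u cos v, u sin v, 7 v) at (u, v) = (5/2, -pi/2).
H = 0

With E = 1, F = 0, G = u^2 + 49, L = 0, M = -7/sqrt(u^2 + 49), N = 0, assemble
  H = (EN − 2FM + GL) / (2(EG − F²)) = 0.
At (u, v) = (5/2, -pi/2): H = 0.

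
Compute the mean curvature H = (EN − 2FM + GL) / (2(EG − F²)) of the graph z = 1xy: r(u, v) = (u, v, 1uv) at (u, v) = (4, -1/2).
H = 16*sqrt(69)/4761

With E = v^2 + 1, F = u*v, G = u^2 + 1, L = 0, M = 1/sqrt(u^2 + v^2 + 1), N = 0, assemble
  H = (EN − 2FM + GL) / (2(EG − F²)) = -u*v/(u^2 + v^2 + 1)^(3/2).
At (u, v) = (4, -1/2): H = 16*sqrt(69)/4761.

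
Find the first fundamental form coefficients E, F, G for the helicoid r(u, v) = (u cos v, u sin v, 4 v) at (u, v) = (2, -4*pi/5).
E = 1;  F = 0;  G = 20

Partials: r_u = (cos(v), sin(v), 0), r_v = (-u*sin(v), u*cos(v), 4). As functions of (u, v):
  E = r_u · r_u = 1,
  F = r_u · r_v = 0,
  G = r_v · r_v = u^2 + 16.
Evaluating at (u, v) = (2, -4*pi/5): E = 1, F = 0, G = 20.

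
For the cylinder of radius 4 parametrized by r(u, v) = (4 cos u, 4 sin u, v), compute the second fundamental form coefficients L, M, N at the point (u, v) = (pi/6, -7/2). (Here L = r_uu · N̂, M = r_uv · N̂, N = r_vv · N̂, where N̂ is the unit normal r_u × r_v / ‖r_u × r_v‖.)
L = -4;  M = 0;  N = 0

Compute the unit normal N̂(u, v) = (cos(u), sin(u), 0), and the second partials r_uu, r_uv, r_vv. Take dot products:
  L(u, v) = r_uu · N̂ = -4,
  M(u, v) = r_uv · N̂ = 0,
  N(u, v) = r_vv · N̂ = 0.
Evaluating at (u, v) = (pi/6, -7/2):
  L = -4, M = 0, N = 0.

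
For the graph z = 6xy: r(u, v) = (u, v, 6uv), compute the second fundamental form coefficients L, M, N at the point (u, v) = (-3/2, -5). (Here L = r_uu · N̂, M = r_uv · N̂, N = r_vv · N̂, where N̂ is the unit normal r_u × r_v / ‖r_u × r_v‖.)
L = 0;  M = 3*sqrt(982)/491;  N = 0

Compute the unit normal N̂(u, v) = (-6*v/sqrt(36*u^2 + 36*v^2 + 1), -6*u/sqrt(36*u^2 + 36*v^2 + 1), 1/sqrt(36*u^2 + 36*v^2 + 1)), and the second partials r_uu, r_uv, r_vv. Take dot products:
  L(u, v) = r_uu · N̂ = 0,
  M(u, v) = r_uv · N̂ = 6/sqrt(36*u^2 + 36*v^2 + 1),
  N(u, v) = r_vv · N̂ = 0.
Evaluating at (u, v) = (-3/2, -5):
  L = 0, M = 3*sqrt(982)/491, N = 0.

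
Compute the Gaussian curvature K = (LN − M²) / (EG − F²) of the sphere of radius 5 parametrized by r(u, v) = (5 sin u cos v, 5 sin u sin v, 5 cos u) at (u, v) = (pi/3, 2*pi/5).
K = 1/25

Coefficients of the first fundamental form: E = 25, F = 0, G = 25*sin(u)^2.
Coefficients of the second fundamental form: L = -5*sin(u)/Abs(sin(u)), M = 0, N = -5*sin(u)^3/Abs(sin(u)).
Assemble K = (LN − M²)/(EG − F²) = 1/25. At (u, v) = (pi/3, 2*pi/5): K = 1/25.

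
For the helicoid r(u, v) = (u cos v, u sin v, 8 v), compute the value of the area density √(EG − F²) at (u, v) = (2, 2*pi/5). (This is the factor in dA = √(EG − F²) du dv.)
√(EG − F²)|_{(2, 2*pi/5)} = 2*sqrt(17)

E = 1, F = 0, G = u^2 + 64, so EG − F² = u^2 + 64. Taking the positive square root: √(EG − F²) = sqrt(u^2 + 64). At (u, v) = (2, 2*pi/5): 2*sqrt(17).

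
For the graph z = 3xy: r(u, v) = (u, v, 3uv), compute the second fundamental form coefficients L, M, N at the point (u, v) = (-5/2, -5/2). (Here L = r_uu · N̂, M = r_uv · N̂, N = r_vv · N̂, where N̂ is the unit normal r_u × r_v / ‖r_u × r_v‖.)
L = 0;  M = 3*sqrt(454)/227;  N = 0

Compute the unit normal N̂(u, v) = (-3*v/sqrt(9*u^2 + 9*v^2 + 1), -3*u/sqrt(9*u^2 + 9*v^2 + 1), 1/sqrt(9*u^2 + 9*v^2 + 1)), and the second partials r_uu, r_uv, r_vv. Take dot products:
  L(u, v) = r_uu · N̂ = 0,
  M(u, v) = r_uv · N̂ = 3/sqrt(9*u^2 + 9*v^2 + 1),
  N(u, v) = r_vv · N̂ = 0.
Evaluating at (u, v) = (-5/2, -5/2):
  L = 0, M = 3*sqrt(454)/227, N = 0.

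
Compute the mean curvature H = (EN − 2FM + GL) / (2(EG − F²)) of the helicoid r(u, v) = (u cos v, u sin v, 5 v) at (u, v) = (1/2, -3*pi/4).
H = 0

With E = 1, F = 0, G = u^2 + 25, L = 0, M = -5/sqrt(u^2 + 25), N = 0, assemble
  H = (EN − 2FM + GL) / (2(EG − F²)) = 0.
At (u, v) = (1/2, -3*pi/4): H = 0.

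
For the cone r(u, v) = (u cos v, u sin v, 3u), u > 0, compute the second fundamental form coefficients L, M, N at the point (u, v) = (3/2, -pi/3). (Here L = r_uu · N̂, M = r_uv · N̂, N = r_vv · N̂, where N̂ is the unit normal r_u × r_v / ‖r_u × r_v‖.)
L = 0;  M = 0;  N = 9*sqrt(10)/20

Compute the unit normal N̂(u, v) = (-3*sqrt(10)*u*cos(v)/(10*Abs(u)), -3*sqrt(10)*u*sin(v)/(10*Abs(u)), sqrt(10)*u/(10*Abs(u))), and the second partials r_uu, r_uv, r_vv. Take dot products:
  L(u, v) = r_uu · N̂ = 0,
  M(u, v) = r_uv · N̂ = 0,
  N(u, v) = r_vv · N̂ = 3*sqrt(10)*u^2/(10*Abs(u)).
Evaluating at (u, v) = (3/2, -pi/3):
  L = 0, M = 0, N = 9*sqrt(10)/20.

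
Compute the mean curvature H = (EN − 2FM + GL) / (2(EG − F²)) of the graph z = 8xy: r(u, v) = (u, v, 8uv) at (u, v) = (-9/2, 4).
H = 9216*sqrt(2321)/5387041

With E = 64*v^2 + 1, F = 64*u*v, G = 64*u^2 + 1, L = 0, M = 8/sqrt(64*u^2 + 64*v^2 + 1), N = 0, assemble
  H = (EN − 2FM + GL) / (2(EG − F²)) = -512*u*v/(64*u^2 + 64*v^2 + 1)^(3/2).
At (u, v) = (-9/2, 4): H = 9216*sqrt(2321)/5387041.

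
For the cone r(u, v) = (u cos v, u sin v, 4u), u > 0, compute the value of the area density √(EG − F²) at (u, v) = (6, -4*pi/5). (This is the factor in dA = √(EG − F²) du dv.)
√(EG − F²)|_{(6, -4*pi/5)} = 6*sqrt(17)

E = 17, F = 0, G = u^2, so EG − F² = 17*u^2. Taking the positive square root: √(EG − F²) = sqrt(17)*Abs(u). At (u, v) = (6, -4*pi/5): 6*sqrt(17).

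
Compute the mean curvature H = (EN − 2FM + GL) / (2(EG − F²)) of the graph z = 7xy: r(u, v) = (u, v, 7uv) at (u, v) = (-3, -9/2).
H = -37044*sqrt(5737)/32913169

With E = 49*v^2 + 1, F = 49*u*v, G = 49*u^2 + 1, L = 0, M = 7/sqrt(49*u^2 + 49*v^2 + 1), N = 0, assemble
  H = (EN − 2FM + GL) / (2(EG − F²)) = -343*u*v/(49*u^2 + 49*v^2 + 1)^(3/2).
At (u, v) = (-3, -9/2): H = -37044*sqrt(5737)/32913169.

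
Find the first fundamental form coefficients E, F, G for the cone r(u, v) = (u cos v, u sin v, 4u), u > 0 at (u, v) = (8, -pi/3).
E = 17;  F = 0;  G = 64

Partials: r_u = (cos(v), sin(v), 4), r_v = (-u*sin(v), u*cos(v), 0). As functions of (u, v):
  E = r_u · r_u = 17,
  F = r_u · r_v = 0,
  G = r_v · r_v = u^2.
Evaluating at (u, v) = (8, -pi/3): E = 17, F = 0, G = 64.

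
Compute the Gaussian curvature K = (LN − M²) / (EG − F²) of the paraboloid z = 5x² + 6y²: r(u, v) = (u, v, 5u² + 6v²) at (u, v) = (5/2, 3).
K = 30/923521

Coefficients of the first fundamental form: E = 100*u^2 + 1, F = 120*u*v, G = 144*v^2 + 1.
Coefficients of the second fundamental form: L = 10/sqrt(100*u^2 + 144*v^2 + 1), M = 0, N = 12/sqrt(100*u^2 + 144*v^2 + 1).
Assemble K = (LN − M²)/(EG − F²) = 120/(10000*u^4 + 28800*u^2*v^2 + 200*u^2 + 20736*v^4 + 288*v^2 + 1). At (u, v) = (5/2, 3): K = 30/923521.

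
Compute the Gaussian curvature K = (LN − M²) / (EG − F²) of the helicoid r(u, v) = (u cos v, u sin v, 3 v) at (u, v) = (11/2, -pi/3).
K = -144/24649

Coefficients of the first fundamental form: E = 1, F = 0, G = u^2 + 9.
Coefficients of the second fundamental form: L = 0, M = -3/sqrt(u^2 + 9), N = 0.
Assemble K = (LN − M²)/(EG − F²) = -9/(u^2 + 9)^2. At (u, v) = (11/2, -pi/3): K = -144/24649.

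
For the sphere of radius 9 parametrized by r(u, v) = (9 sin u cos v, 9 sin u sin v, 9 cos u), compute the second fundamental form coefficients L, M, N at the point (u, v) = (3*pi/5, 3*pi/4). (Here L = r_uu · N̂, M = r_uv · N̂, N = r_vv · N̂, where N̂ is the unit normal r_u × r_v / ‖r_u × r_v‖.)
L = -9;  M = 0;  N = -45/8 - 9*sqrt(5)/8

Compute the unit normal N̂(u, v) = (sin(u)^2*cos(v)/Abs(sin(u)), sin(u)^2*sin(v)/Abs(sin(u)), sin(2*u)/(2*Abs(sin(u)))), and the second partials r_uu, r_uv, r_vv. Take dot products:
  L(u, v) = r_uu · N̂ = -9*sin(u)/Abs(sin(u)),
  M(u, v) = r_uv · N̂ = 0,
  N(u, v) = r_vv · N̂ = -9*sin(u)^3/Abs(sin(u)).
Evaluating at (u, v) = (3*pi/5, 3*pi/4):
  L = -9, M = 0, N = -45/8 - 9*sqrt(5)/8.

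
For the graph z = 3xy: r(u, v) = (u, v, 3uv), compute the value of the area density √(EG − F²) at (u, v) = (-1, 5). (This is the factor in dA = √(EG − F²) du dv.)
√(EG − F²)|_{(-1, 5)} = sqrt(235)

E = 9*v^2 + 1, F = 9*u*v, G = 9*u^2 + 1, so EG − F² = 9*u^2 + 9*v^2 + 1. Taking the positive square root: √(EG − F²) = sqrt(9*u^2 + 9*v^2 + 1). At (u, v) = (-1, 5): sqrt(235).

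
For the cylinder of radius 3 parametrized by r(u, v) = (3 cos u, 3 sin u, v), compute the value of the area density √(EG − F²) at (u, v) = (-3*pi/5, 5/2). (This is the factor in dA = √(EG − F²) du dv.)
√(EG − F²)|_{(-3*pi/5, 5/2)} = 3

E = 9, F = 0, G = 1, so EG − F² = 9. Taking the positive square root: √(EG − F²) = 3. At (u, v) = (-3*pi/5, 5/2): 3.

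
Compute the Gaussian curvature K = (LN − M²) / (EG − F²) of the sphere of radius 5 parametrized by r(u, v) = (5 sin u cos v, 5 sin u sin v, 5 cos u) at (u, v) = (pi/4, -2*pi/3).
K = 1/25

Coefficients of the first fundamental form: E = 25, F = 0, G = 25*sin(u)^2.
Coefficients of the second fundamental form: L = -5*sin(u)/Abs(sin(u)), M = 0, N = -5*sin(u)^3/Abs(sin(u)).
Assemble K = (LN − M²)/(EG − F²) = 1/25. At (u, v) = (pi/4, -2*pi/3): K = 1/25.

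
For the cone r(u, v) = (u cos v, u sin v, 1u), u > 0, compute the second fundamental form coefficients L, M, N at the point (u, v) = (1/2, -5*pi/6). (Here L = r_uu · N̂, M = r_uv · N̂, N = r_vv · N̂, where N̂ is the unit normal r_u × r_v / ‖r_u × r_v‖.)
L = 0;  M = 0;  N = sqrt(2)/4

Compute the unit normal N̂(u, v) = (-sqrt(2)*u*cos(v)/(2*Abs(u)), -sqrt(2)*u*sin(v)/(2*Abs(u)), sqrt(2)*u/(2*Abs(u))), and the second partials r_uu, r_uv, r_vv. Take dot products:
  L(u, v) = r_uu · N̂ = 0,
  M(u, v) = r_uv · N̂ = 0,
  N(u, v) = r_vv · N̂ = sqrt(2)*u^2/(2*Abs(u)).
Evaluating at (u, v) = (1/2, -5*pi/6):
  L = 0, M = 0, N = sqrt(2)/4.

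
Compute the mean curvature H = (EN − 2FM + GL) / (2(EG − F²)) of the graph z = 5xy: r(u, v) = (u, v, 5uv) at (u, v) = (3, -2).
H = 375*sqrt(326)/53138

With E = 25*v^2 + 1, F = 25*u*v, G = 25*u^2 + 1, L = 0, M = 5/sqrt(25*u^2 + 25*v^2 + 1), N = 0, assemble
  H = (EN − 2FM + GL) / (2(EG − F²)) = -125*u*v/(25*u^2 + 25*v^2 + 1)^(3/2).
At (u, v) = (3, -2): H = 375*sqrt(326)/53138.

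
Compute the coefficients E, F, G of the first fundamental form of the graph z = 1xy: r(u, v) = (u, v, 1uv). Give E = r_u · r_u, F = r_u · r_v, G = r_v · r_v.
E = v^2 + 1;  F = u*v;  G = u^2 + 1

Compute partials: r_u = (1, 0, v), r_v = (0, 1, u). Then
  E = r_u · r_u = v^2 + 1,
  F = r_u · r_v = u*v,
  G = r_v · r_v = u^2 + 1.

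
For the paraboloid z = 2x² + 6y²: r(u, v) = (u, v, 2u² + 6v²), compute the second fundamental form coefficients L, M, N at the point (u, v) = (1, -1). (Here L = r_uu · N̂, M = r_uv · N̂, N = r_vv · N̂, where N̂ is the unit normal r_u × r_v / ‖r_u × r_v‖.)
L = 4*sqrt(161)/161;  M = 0;  N = 12*sqrt(161)/161

Compute the unit normal N̂(u, v) = (-4*u/sqrt(16*u^2 + 144*v^2 + 1), -12*v/sqrt(16*u^2 + 144*v^2 + 1), 1/sqrt(16*u^2 + 144*v^2 + 1)), and the second partials r_uu, r_uv, r_vv. Take dot products:
  L(u, v) = r_uu · N̂ = 4/sqrt(16*u^2 + 144*v^2 + 1),
  M(u, v) = r_uv · N̂ = 0,
  N(u, v) = r_vv · N̂ = 12/sqrt(16*u^2 + 144*v^2 + 1).
Evaluating at (u, v) = (1, -1):
  L = 4*sqrt(161)/161, M = 0, N = 12*sqrt(161)/161.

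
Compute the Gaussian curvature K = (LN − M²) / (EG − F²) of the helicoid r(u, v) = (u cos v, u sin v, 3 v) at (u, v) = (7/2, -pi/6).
K = -144/7225

Coefficients of the first fundamental form: E = 1, F = 0, G = u^2 + 9.
Coefficients of the second fundamental form: L = 0, M = -3/sqrt(u^2 + 9), N = 0.
Assemble K = (LN − M²)/(EG − F²) = -9/(u^2 + 9)^2. At (u, v) = (7/2, -pi/6): K = -144/7225.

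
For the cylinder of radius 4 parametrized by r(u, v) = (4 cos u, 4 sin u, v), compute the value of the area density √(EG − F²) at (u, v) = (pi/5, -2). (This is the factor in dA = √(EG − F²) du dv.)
√(EG − F²)|_{(pi/5, -2)} = 4

E = 16, F = 0, G = 1, so EG − F² = 16. Taking the positive square root: √(EG − F²) = 4. At (u, v) = (pi/5, -2): 4.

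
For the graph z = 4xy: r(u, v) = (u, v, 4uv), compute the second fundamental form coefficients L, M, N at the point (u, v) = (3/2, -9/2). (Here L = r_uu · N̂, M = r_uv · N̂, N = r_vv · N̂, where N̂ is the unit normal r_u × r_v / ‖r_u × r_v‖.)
L = 0;  M = 4/19;  N = 0

Compute the unit normal N̂(u, v) = (-4*v/sqrt(16*u^2 + 16*v^2 + 1), -4*u/sqrt(16*u^2 + 16*v^2 + 1), 1/sqrt(16*u^2 + 16*v^2 + 1)), and the second partials r_uu, r_uv, r_vv. Take dot products:
  L(u, v) = r_uu · N̂ = 0,
  M(u, v) = r_uv · N̂ = 4/sqrt(16*u^2 + 16*v^2 + 1),
  N(u, v) = r_vv · N̂ = 0.
Evaluating at (u, v) = (3/2, -9/2):
  L = 0, M = 4/19, N = 0.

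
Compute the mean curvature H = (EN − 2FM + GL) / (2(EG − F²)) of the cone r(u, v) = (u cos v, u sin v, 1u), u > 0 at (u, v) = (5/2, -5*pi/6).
H = sqrt(2)/10

With E = 2, F = 0, G = u^2, L = 0, M = 0, N = sqrt(2)*u^2/(2*Abs(u)), assemble
  H = (EN − 2FM + GL) / (2(EG − F²)) = sqrt(2)/(4*Abs(u)).
At (u, v) = (5/2, -5*pi/6): H = sqrt(2)/10.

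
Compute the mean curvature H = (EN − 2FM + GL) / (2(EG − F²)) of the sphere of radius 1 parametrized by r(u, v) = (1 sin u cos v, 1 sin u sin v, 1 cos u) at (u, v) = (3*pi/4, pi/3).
H = -1

With E = 1, F = 0, G = sin(u)^2, L = -sin(u)/Abs(sin(u)), M = 0, N = -sin(u)^3/Abs(sin(u)), assemble
  H = (EN − 2FM + GL) / (2(EG − F²)) = -sin(u)/Abs(sin(u)).
At (u, v) = (3*pi/4, pi/3): H = -1.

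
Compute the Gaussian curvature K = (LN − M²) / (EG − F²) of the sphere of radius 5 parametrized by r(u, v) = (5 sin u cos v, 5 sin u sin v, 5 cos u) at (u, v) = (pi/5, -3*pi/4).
K = 1/25

Coefficients of the first fundamental form: E = 25, F = 0, G = 25*sin(u)^2.
Coefficients of the second fundamental form: L = -5*sin(u)/Abs(sin(u)), M = 0, N = -5*sin(u)^3/Abs(sin(u)).
Assemble K = (LN − M²)/(EG − F²) = 1/25. At (u, v) = (pi/5, -3*pi/4): K = 1/25.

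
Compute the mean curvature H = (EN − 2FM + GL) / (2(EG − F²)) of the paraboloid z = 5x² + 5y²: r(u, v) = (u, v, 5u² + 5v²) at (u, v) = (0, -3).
H = 4510*sqrt(901)/811801

With E = 100*u^2 + 1, F = 100*u*v, G = 100*v^2 + 1, L = 10/sqrt(100*u^2 + 100*v^2 + 1), M = 0, N = 10/sqrt(100*u^2 + 100*v^2 + 1), assemble
  H = (EN − 2FM + GL) / (2(EG − F²)) = 10*(50*u^2 + 50*v^2 + 1)/(100*u^2 + 100*v^2 + 1)^(3/2).
At (u, v) = (0, -3): H = 4510*sqrt(901)/811801.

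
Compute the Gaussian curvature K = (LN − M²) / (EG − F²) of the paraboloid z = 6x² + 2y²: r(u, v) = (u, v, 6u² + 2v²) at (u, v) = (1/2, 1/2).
K = 48/1681

Coefficients of the first fundamental form: E = 144*u^2 + 1, F = 48*u*v, G = 16*v^2 + 1.
Coefficients of the second fundamental form: L = 12/sqrt(144*u^2 + 16*v^2 + 1), M = 0, N = 4/sqrt(144*u^2 + 16*v^2 + 1).
Assemble K = (LN − M²)/(EG − F²) = 48/(20736*u^4 + 4608*u^2*v^2 + 288*u^2 + 256*v^4 + 32*v^2 + 1). At (u, v) = (1/2, 1/2): K = 48/1681.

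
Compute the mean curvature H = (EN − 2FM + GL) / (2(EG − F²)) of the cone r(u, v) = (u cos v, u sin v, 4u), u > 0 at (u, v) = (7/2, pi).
H = 4*sqrt(17)/119

With E = 17, F = 0, G = u^2, L = 0, M = 0, N = 4*sqrt(17)*u^2/(17*Abs(u)), assemble
  H = (EN − 2FM + GL) / (2(EG − F²)) = 2*sqrt(17)/(17*Abs(u)).
At (u, v) = (7/2, pi): H = 4*sqrt(17)/119.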